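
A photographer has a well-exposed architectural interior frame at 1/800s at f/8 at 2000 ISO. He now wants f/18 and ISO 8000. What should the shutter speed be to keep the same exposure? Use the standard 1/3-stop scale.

Aperture: f/8 → f/9 → f/10 → f/11 → f/13 → f/14 → f/16 → f/18 — 2 1/3 stops narrower (darker).
ISO: 2000 → 2500 → 3200 → 4000 → 5000 → 6400 → 8000 — 2 stops raised (brighter).
Net change so far: 1/3 stop darker. Offset with the shutter speed: 1/800 → 1/640.

1/640s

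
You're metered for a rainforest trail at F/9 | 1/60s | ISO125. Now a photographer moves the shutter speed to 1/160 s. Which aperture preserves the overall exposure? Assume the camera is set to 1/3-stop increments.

Shutter speed: 1/60 → 1/80 → 1/100 → 1/125 → 1/160 — 1 1/3 stops shorter (darker).
Need 1 1/3 stops brighter from the aperture: f/9 → f/8 → f/7.1 → f/6.3 → f/5.6.

f/5.6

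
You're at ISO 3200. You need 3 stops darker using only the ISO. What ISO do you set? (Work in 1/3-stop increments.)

ISO: 3200 → 2500 → 2000 → 1600 → 1250 → 1000 → 800 → 640 → 500 → 400 — 3 stops lower (darker).

ISO 400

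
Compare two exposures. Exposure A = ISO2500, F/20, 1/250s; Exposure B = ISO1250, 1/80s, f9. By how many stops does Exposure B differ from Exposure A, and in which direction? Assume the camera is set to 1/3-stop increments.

3 stops brighter

Aperture: f/20 → f/18 → f/16 → f/14 → f/13 → f/11 → f/10 → f/9 — 2 1/3 stops opened up (brighter).
Shutter speed: 1/250 → 1/200 → 1/160 → 1/125 → 1/100 → 1/80 — 1 2/3 stops longer (brighter).
ISO: 2500 → 2000 → 1600 → 1250 — 1 stop lower (darker).
Net: +2 1/3 +1 2/3 −1 = +3 stops.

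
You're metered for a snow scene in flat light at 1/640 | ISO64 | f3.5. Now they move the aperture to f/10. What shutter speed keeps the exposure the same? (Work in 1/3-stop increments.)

1/80s

Aperture: f/3.5 → f/4 → f/4.5 → f/5 → f/5.6 → f/6.3 → f/7.1 → f/8 → f/9 → f/10 — 3 stops smaller aperture (darker).
Need 3 stops brighter from the shutter speed: 1/640 → 1/500 → 1/400 → 1/320 → 1/250 → 1/200 → 1/160 → 1/125 → 1/100 → 1/80.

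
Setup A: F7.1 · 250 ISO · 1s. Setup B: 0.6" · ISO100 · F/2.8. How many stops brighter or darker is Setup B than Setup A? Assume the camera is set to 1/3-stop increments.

2/3 stop brighter

Aperture: f/7.1 → f/6.3 → f/5.6 → f/5 → f/4.5 → f/4 → f/3.5 → f/3.2 → f/2.8 — 2 2/3 stops opened up (brighter).
Shutter speed: 1 → 0.8 → 0.6 — 2/3 stop faster (darker).
ISO: 250 → 200 → 160 → 125 → 100 — 1 1/3 stops lower (darker).
Net: +2 2/3 −2/3 −1 1/3 = +2/3 stops.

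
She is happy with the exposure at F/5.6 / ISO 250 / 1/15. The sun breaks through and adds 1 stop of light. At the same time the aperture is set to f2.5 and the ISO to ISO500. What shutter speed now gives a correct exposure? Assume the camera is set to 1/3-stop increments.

1/320s

Scene light: 1 stop brighter.
Aperture: f/5.6 → f/5 → f/4.5 → f/4 → f/3.5 → f/3.2 → f/2.8 → f/2.5 — 2 1/3 stops opened up (brighter).
ISO: 250 → 320 → 400 → 500 — 1 stop higher (brighter).
Net so far: 4 1/3 stops brighter. Shutter speed: 1/15 → 1/20 → 1/25 → 1/30 → 1/40 → 1/50 → 1/60 → 1/80 → 1/100 → 1/125 → 1/160 → 1/200 → 1/250 → 1/320.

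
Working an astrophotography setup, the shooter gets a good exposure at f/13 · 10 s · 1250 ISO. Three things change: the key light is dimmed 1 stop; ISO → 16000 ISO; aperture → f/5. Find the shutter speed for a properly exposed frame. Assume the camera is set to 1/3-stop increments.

Scene light: 1 stop darker.
ISO: 1250 → 1600 → 2000 → 2500 → 3200 → 4000 → 5000 → 6400 → 8000 → 10000 → 12800 → 16000 — 3 2/3 stops higher (brighter).
Aperture: f/13 → f/11 → f/10 → f/9 → f/8 → f/7.1 → f/6.3 → f/5.6 → f/5 — 2 2/3 stops larger aperture (brighter).
Net so far: 5 1/3 stops brighter. Shutter speed: 10 → 8 → 6 → 5 → 4 → 3.2 → 2.5 → 2 → 1.6 → 1.3 → 1 → 0.8 → 0.6 → 0.5 → 0.4 → 0.3 → 1/4.

1/4s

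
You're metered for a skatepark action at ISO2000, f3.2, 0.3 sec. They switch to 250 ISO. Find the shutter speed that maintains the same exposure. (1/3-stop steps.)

2.5 s

ISO: 2000 → 1600 → 1250 → 1000 → 800 → 640 → 500 → 400 → 320 → 250 — 3 stops lower (darker).
Need 3 stops brighter from the shutter speed: 0.3 → 0.4 → 0.5 → 0.6 → 0.8 → 1 → 1.3 → 1.6 → 2 → 2.5.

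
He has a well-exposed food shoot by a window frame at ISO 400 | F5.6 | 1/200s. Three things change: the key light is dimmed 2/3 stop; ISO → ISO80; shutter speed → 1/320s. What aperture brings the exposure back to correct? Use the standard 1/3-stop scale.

f/1.6

Scene light: 2/3 stop darker.
ISO: 400 → 320 → 250 → 200 → 160 → 125 → 100 → 80 — 2 1/3 stops dropped (darker).
Shutter speed: 1/200 → 1/250 → 1/320 — 2/3 stop shorter (darker).
Net so far: 3 2/3 stops darker. Aperture: f/5.6 → f/5 → f/4.5 → f/4 → f/3.5 → f/3.2 → f/2.8 → f/2.5 → f/2.2 → f/2 → f/1.8 → f/1.6.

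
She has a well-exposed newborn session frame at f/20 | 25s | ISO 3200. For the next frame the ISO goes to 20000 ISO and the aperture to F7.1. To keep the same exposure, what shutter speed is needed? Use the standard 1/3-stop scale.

ISO: 3200 → 4000 → 5000 → 6400 → 8000 → 10000 → 12800 → 16000 → 20000 — 2 2/3 stops raised (brighter).
Aperture: f/20 → f/18 → f/16 → f/14 → f/13 → f/11 → f/10 → f/9 → f/8 → f/7.1 — 3 stops opened up (brighter).
Net change so far: 5 2/3 stops brighter. Offset with the shutter speed: 25 → 20 → 15 → 13 → 10 → 8 → 6 → 5 → 4 → 3.2 → 2.5 → 2 → 1.6 → 1.3 → 1 → 0.8 → 0.6 → 0.5.

0.5 s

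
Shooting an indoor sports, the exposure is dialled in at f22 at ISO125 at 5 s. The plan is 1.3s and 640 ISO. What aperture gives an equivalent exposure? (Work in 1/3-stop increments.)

Shutter speed: 5 → 4 → 3.2 → 2.5 → 2 → 1.6 → 1.3 — 2 stops shorter (darker).
ISO: 125 → 160 → 200 → 250 → 320 → 400 → 500 → 640 — 2 1/3 stops raised (brighter).
Net change so far: 1/3 stop brighter. Offset with the aperture: f/22 → f/25.

f/25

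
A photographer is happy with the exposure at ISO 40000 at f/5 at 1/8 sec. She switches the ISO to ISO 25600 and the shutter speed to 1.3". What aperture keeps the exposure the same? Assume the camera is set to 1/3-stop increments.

f/13

ISO: 40000 → 32000 → 25600 — 2/3 stop lower (darker).
Shutter speed: 1/8 → 1/6 → 1/5 → 1/4 → 0.3 → 0.4 → 0.5 → 0.6 → 0.8 → 1 → 1.3 — 3 1/3 stops longer (brighter).
Net change so far: 2 2/3 stops brighter. Offset with the aperture: f/5 → f/5.6 → f/6.3 → f/7.1 → f/8 → f/9 → f/10 → f/11 → f/13.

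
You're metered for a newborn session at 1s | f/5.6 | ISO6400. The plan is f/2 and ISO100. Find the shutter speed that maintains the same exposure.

Aperture: f/5.6 → f/4 → f/2.8 → f/2 — 3 stops wider (brighter).
ISO: 6400 → 3200 → 1600 → 800 → 400 → 200 → 100 — 6 stops dropped (darker).
Net change so far: 3 stops darker. Offset with the shutter speed: 1 → 2 → 4 → 8.

8 s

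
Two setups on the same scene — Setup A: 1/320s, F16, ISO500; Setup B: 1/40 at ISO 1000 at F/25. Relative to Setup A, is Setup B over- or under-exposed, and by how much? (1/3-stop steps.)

Aperture: f/16 → f/18 → f/20 → f/22 → f/25 — 1 1/3 stops smaller aperture (darker).
Shutter speed: 1/320 → 1/250 → 1/200 → 1/160 → 1/125 → 1/100 → 1/80 → 1/60 → 1/50 → 1/40 — 3 stops slower (brighter).
ISO: 500 → 640 → 800 → 1000 — 1 stop higher (brighter).
Net: −1 1/3 +3 +1 = +2 2/3 stops.

2 2/3 stops brighter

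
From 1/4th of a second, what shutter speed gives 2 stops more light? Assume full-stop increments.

Shutter speed: 1/4 → 1/2 → 1 — 2 stops slower (brighter).

1 s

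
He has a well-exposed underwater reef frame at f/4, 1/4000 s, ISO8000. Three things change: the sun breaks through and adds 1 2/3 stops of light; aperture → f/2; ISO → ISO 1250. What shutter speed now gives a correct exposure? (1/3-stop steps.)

Scene light: 1 2/3 stops brighter.
Aperture: f/4 → f/3.5 → f/3.2 → f/2.8 → f/2.5 → f/2.2 → f/2 — 2 stops opened up (brighter).
ISO: 8000 → 6400 → 5000 → 4000 → 3200 → 2500 → 2000 → 1600 → 1250 — 2 2/3 stops lower (darker).
Net so far: 1 stop brighter. Shutter speed: 1/4000 → 1/5000 → 1/6400 → 1/8000.

1/8000s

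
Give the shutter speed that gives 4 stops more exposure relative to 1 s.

15 s

Shutter speed: 1 → 2 → 4 → 8 → 15 — 4 stops longer (brighter).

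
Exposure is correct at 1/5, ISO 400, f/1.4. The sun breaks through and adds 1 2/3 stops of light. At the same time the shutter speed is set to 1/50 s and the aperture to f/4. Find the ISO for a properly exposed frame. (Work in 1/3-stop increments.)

Scene light: 1 2/3 stops brighter.
Shutter speed: 1/5 → 1/6 → 1/8 → 1/10 → 1/13 → 1/15 → 1/20 → 1/25 → 1/30 → 1/40 → 1/50 — 3 1/3 stops faster (darker).
Aperture: f/1.4 → f/1.6 → f/1.8 → f/2 → f/2.2 → f/2.5 → f/2.8 → f/3.2 → f/3.5 → f/4 — 3 stops smaller aperture (darker).
Net so far: 4 2/3 stops darker. ISO: 400 → 500 → 640 → 800 → 1000 → 1250 → 1600 → 2000 → 2500 → 3200 → 4000 → 5000 → 6400 → 8000 → 10000.

ISO 10000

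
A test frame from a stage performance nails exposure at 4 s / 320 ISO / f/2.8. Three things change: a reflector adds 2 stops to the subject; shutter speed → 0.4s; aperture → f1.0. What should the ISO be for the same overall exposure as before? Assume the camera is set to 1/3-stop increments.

ISO 100

Scene light: 2 stops brighter.
Shutter speed: 4 → 3.2 → 2.5 → 2 → 1.6 → 1.3 → 1 → 0.8 → 0.6 → 0.5 → 0.4 — 3 1/3 stops faster (darker).
Aperture: f/2.8 → f/2.5 → f/2.2 → f/2 → f/1.8 → f/1.6 → f/1.4 → f/1.2 → f/1.1 → f/1.0 — 3 stops wider (brighter).
Net so far: 1 2/3 stops brighter. ISO: 320 → 250 → 200 → 160 → 125 → 100.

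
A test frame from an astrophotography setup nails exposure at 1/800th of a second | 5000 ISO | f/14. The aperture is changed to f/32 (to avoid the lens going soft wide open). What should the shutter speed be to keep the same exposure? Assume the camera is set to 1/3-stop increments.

1/160s

Aperture: f/14 → f/16 → f/18 → f/20 → f/22 → f/25 → f/29 → f/32 — 2 1/3 stops narrower (darker).
Need 2 1/3 stops brighter from the shutter speed: 1/800 → 1/640 → 1/500 → 1/400 → 1/320 → 1/250 → 1/200 → 1/160.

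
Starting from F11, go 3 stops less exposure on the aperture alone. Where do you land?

f/32

Aperture: f/11 → f/16 → f/22 → f/32 — 3 stops narrower (darker).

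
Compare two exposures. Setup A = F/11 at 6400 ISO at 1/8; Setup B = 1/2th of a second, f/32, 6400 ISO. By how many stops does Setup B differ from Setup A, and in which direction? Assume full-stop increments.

1 stop darker

Aperture: f/11 → f/16 → f/22 → f/32 — 3 stops smaller aperture (darker).
Shutter speed: 1/8 → 1/4 → 1/2 — 2 stops longer (brighter).
ISO: unchanged.
Net: −3 +2 = −1 stop.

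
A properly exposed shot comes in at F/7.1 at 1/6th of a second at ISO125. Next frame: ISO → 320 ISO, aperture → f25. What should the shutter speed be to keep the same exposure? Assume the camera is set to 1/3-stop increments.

0.8 s

ISO: 125 → 160 → 200 → 250 → 320 — 1 1/3 stops raised (brighter).
Aperture: f/7.1 → f/8 → f/9 → f/10 → f/11 → f/13 → f/14 → f/16 → f/18 → f/20 → f/22 → f/25 — 3 2/3 stops smaller aperture (darker).
Net change so far: 2 1/3 stops darker. Offset with the shutter speed: 1/6 → 1/5 → 1/4 → 0.3 → 0.4 → 0.5 → 0.6 → 0.8.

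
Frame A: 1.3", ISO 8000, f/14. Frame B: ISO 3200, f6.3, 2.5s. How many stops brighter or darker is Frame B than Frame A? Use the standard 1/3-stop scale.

2 stops brighter

Aperture: f/14 → f/13 → f/11 → f/10 → f/9 → f/8 → f/7.1 → f/6.3 — 2 1/3 stops opened up (brighter).
Shutter speed: 1.3 → 1.6 → 2 → 2.5 — 1 stop slower (brighter).
ISO: 8000 → 6400 → 5000 → 4000 → 3200 — 1 1/3 stops dropped (darker).
Net: +2 1/3 +1 −1 1/3 = +2 stops.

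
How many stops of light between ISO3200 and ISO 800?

3200 → 1600 → 800 — count the steps: 2 stops.

2 stops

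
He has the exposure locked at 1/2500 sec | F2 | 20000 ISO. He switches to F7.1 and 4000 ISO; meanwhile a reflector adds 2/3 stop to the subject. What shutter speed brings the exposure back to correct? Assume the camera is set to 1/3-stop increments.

1/60s

Scene light: 2/3 stop brighter.
Aperture: f/2 → f/2.2 → f/2.5 → f/2.8 → f/3.2 → f/3.5 → f/4 → f/4.5 → f/5 → f/5.6 → f/6.3 → f/7.1 — 3 2/3 stops smaller aperture (darker).
ISO: 20000 → 16000 → 12800 → 10000 → 8000 → 6400 → 5000 → 4000 — 2 1/3 stops dropped (darker).
Net so far: 5 1/3 stops darker. Shutter speed: 1/2500 → 1/2000 → 1/1600 → 1/1250 → 1/1000 → 1/800 → 1/640 → 1/500 → 1/400 → 1/320 → 1/250 → 1/200 → 1/160 → 1/125 → 1/100 → 1/80 → 1/60.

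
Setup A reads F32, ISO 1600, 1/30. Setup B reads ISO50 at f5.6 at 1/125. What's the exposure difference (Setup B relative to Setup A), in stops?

2 stops darker

Aperture: f/32 → f/22 → f/16 → f/11 → f/8 → f/5.6 — 5 stops wider (brighter).
Shutter speed: 1/30 → 1/60 → 1/125 — 2 stops shorter (darker).
ISO: 1600 → 800 → 400 → 200 → 100 → 50 — 5 stops dropped (darker).
Net: +5 −2 −5 = −2 stops.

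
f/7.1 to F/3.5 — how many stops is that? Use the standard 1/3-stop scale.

f/7.1 → f/6.3 → f/5.6 → f/5 → f/4.5 → f/4 → f/3.5 — count the steps: 6 third-stops = 2 stops.

2 stops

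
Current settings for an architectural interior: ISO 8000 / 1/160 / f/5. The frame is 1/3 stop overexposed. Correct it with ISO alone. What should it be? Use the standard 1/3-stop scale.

Overexposed by 1/3 stop → need 1/3 stop darker.
ISO: 8000 → 6400.

ISO 6400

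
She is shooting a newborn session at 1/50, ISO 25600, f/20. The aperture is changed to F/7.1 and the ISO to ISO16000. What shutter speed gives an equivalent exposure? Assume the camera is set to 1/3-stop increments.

Aperture: f/20 → f/18 → f/16 → f/14 → f/13 → f/11 → f/10 → f/9 → f/8 → f/7.1 — 3 stops opened up (brighter).
ISO: 25600 → 20000 → 16000 — 2/3 stop lower (darker).
Net change so far: 2 1/3 stops brighter. Offset with the shutter speed: 1/50 → 1/60 → 1/80 → 1/100 → 1/125 → 1/160 → 1/200 → 1/250.

1/250s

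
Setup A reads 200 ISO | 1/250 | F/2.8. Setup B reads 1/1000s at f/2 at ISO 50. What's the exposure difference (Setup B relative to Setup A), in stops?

3 stops darker

Aperture: f/2.8 → f/2 — 1 stop opened up (brighter).
Shutter speed: 1/250 → 1/500 → 1/1000 — 2 stops shorter (darker).
ISO: 200 → 100 → 50 — 2 stops lower (darker).
Net: +1 −2 −2 = −3 stops.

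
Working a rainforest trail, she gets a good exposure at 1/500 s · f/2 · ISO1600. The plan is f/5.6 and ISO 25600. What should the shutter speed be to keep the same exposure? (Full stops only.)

Aperture: f/2 → f/2.8 → f/4 → f/5.6 — 3 stops smaller aperture (darker).
ISO: 1600 → 3200 → 6400 → 12800 → 25600 — 4 stops higher (brighter).
Net change so far: 1 stop brighter. Offset with the shutter speed: 1/500 → 1/1000.

1/1000s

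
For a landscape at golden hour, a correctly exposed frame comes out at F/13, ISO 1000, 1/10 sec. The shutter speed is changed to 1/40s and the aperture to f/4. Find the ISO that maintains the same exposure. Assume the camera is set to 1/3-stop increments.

ISO 400

Shutter speed: 1/10 → 1/13 → 1/15 → 1/20 → 1/25 → 1/30 → 1/40 — 2 stops faster (darker).
Aperture: f/13 → f/11 → f/10 → f/9 → f/8 → f/7.1 → f/6.3 → f/5.6 → f/5 → f/4.5 → f/4 — 3 1/3 stops larger aperture (brighter).
Net change so far: 1 1/3 stops brighter. Offset with the ISO: 1000 → 800 → 640 → 500 → 400.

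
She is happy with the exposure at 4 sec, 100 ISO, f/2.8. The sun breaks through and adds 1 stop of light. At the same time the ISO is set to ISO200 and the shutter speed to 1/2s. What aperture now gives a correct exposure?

Scene light: 1 stop brighter.
ISO: 100 → 200 — 1 stop raised (brighter).
Shutter speed: 4 → 2 → 1 → 1/2 — 3 stops shorter (darker).
Net so far: 1 stop darker. Aperture: f/2.8 → f/2.

f/2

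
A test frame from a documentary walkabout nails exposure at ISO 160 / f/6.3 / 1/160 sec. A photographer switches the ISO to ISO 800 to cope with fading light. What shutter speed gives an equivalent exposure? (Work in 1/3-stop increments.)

1/800s

ISO: 160 → 200 → 250 → 320 → 400 → 500 → 640 → 800 — 2 1/3 stops higher (brighter).
Need 2 1/3 stops darker from the shutter speed: 1/160 → 1/200 → 1/250 → 1/320 → 1/400 → 1/500 → 1/640 → 1/800.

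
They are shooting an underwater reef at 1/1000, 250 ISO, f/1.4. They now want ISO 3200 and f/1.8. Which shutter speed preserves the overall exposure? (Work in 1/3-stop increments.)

1/8000s

ISO: 250 → 320 → 400 → 500 → 640 → 800 → 1000 → 1250 → 1600 → 2000 → 2500 → 3200 — 3 2/3 stops raised (brighter).
Aperture: f/1.4 → f/1.6 → f/1.8 — 2/3 stop narrower (darker).
Net change so far: 3 stops brighter. Offset with the shutter speed: 1/1000 → 1/1250 → 1/1600 → 1/2000 → 1/2500 → 1/3200 → 1/4000 → 1/5000 → 1/6400 → 1/8000.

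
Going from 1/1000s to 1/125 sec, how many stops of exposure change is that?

3 stops

1/1000 → 1/500 → 1/250 → 1/125 — count the steps: 3 stops.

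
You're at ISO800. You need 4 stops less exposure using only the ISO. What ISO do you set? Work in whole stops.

ISO 50

ISO: 800 → 400 → 200 → 100 → 50 — 4 stops lower (darker).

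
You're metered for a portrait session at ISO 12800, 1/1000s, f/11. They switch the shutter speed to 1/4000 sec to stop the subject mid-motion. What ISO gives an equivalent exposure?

ISO 51200

Shutter speed: 1/1000 → 1/2000 → 1/4000 — 2 stops faster (darker).
Need 2 stops brighter from the ISO: 12800 → 25600 → 51200.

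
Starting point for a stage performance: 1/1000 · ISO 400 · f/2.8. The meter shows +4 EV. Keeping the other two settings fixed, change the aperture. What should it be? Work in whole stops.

Overexposed by 4 stops → need 4 stops darker.
Aperture: f/2.8 → f/4 → f/5.6 → f/8 → f/11.

f/11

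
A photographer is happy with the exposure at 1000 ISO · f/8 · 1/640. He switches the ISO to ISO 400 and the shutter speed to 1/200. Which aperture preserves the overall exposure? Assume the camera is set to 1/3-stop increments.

f/9

ISO: 1000 → 800 → 640 → 500 → 400 — 1 1/3 stops lower (darker).
Shutter speed: 1/640 → 1/500 → 1/400 → 1/320 → 1/250 → 1/200 — 1 2/3 stops slower (brighter).
Net change so far: 1/3 stop brighter. Offset with the aperture: f/8 → f/9.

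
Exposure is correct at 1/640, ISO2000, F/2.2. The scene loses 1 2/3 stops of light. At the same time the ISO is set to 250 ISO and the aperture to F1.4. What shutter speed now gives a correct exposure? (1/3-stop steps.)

Scene light: 1 2/3 stops darker.
ISO: 2000 → 1600 → 1250 → 1000 → 800 → 640 → 500 → 400 → 320 → 250 — 3 stops dropped (darker).
Aperture: f/2.2 → f/2 → f/1.8 → f/1.6 → f/1.4 — 1 1/3 stops opened up (brighter).
Net so far: 3 1/3 stops darker. Shutter speed: 1/640 → 1/500 → 1/400 → 1/320 → 1/250 → 1/200 → 1/160 → 1/125 → 1/100 → 1/80 → 1/60.

1/60s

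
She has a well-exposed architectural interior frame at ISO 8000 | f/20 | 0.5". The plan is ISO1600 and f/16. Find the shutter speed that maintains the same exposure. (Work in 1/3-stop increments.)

1.6 s

ISO: 8000 → 6400 → 5000 → 4000 → 3200 → 2500 → 2000 → 1600 — 2 1/3 stops dropped (darker).
Aperture: f/20 → f/18 → f/16 — 2/3 stop opened up (brighter).
Net change so far: 1 2/3 stops darker. Offset with the shutter speed: 0.5 → 0.6 → 0.8 → 1 → 1.3 → 1.6.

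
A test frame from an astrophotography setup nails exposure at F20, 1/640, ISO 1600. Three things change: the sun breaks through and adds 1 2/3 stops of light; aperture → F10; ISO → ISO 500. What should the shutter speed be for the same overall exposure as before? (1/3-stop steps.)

1/2500s

Scene light: 1 2/3 stops brighter.
Aperture: f/20 → f/18 → f/16 → f/14 → f/13 → f/11 → f/10 — 2 stops larger aperture (brighter).
ISO: 1600 → 1250 → 1000 → 800 → 640 → 500 — 1 2/3 stops lower (darker).
Net so far: 2 stops brighter. Shutter speed: 1/640 → 1/800 → 1/1000 → 1/1250 → 1/1600 → 1/2000 → 1/2500.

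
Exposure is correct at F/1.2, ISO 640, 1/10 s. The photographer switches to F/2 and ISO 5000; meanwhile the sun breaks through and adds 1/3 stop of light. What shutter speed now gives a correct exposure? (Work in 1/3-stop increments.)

Scene light: 1/3 stop brighter.
Aperture: f/1.2 → f/1.4 → f/1.6 → f/1.8 → f/2 — 1 1/3 stops stopped down (darker).
ISO: 640 → 800 → 1000 → 1250 → 1600 → 2000 → 2500 → 3200 → 4000 → 5000 — 3 stops higher (brighter).
Net so far: 2 stops brighter. Shutter speed: 1/10 → 1/13 → 1/15 → 1/20 → 1/25 → 1/30 → 1/40.

1/40s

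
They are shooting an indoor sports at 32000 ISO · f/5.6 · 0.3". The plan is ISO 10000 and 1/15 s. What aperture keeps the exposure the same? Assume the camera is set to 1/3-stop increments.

f/1.4

ISO: 32000 → 25600 → 20000 → 16000 → 12800 → 10000 — 1 2/3 stops dropped (darker).
Shutter speed: 0.3 → 1/4 → 1/5 → 1/6 → 1/8 → 1/10 → 1/13 → 1/15 — 2 1/3 stops shorter (darker).
Net change so far: 4 stops darker. Offset with the aperture: f/5.6 → f/5 → f/4.5 → f/4 → f/3.5 → f/3.2 → f/2.8 → f/2.5 → f/2.2 → f/2 → f/1.8 → f/1.6 → f/1.4.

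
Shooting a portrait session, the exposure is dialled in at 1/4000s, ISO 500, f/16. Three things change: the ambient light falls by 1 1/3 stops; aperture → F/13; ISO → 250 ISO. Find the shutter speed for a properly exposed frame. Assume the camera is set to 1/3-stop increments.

Scene light: 1 1/3 stops darker.
Aperture: f/16 → f/14 → f/13 — 2/3 stop opened up (brighter).
ISO: 500 → 400 → 320 → 250 — 1 stop lower (darker).
Net so far: 1 2/3 stops darker. Shutter speed: 1/4000 → 1/3200 → 1/2500 → 1/2000 → 1/1600 → 1/1250.

1/1250s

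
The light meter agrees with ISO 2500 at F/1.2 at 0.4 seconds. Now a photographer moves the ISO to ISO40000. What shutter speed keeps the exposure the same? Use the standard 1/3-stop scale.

ISO: 2500 → 3200 → 4000 → 5000 → 6400 → 8000 → 10000 → 12800 → 16000 → 20000 → 25600 → 32000 → 40000 — 4 stops higher (brighter).
Need 4 stops darker from the shutter speed: 0.4 → 0.3 → 1/4 → 1/5 → 1/6 → 1/8 → 1/10 → 1/13 → 1/15 → 1/20 → 1/25 → 1/30 → 1/40.

1/40s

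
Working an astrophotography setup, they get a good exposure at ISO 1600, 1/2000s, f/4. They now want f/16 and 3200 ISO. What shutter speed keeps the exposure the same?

Aperture: f/4 → f/5.6 → f/8 → f/11 → f/16 — 4 stops smaller aperture (darker).
ISO: 1600 → 3200 — 1 stop higher (brighter).
Net change so far: 3 stops darker. Offset with the shutter speed: 1/2000 → 1/1000 → 1/500 → 1/250.

1/250s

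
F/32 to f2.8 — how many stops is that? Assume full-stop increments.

f/32 → f/22 → f/16 → f/11 → f/8 → f/5.6 → f/4 → f/2.8 — count the steps: 7 stops.

7 stops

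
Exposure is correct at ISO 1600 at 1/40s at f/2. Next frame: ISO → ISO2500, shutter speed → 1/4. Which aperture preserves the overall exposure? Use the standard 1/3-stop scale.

ISO: 1600 → 2000 → 2500 — 2/3 stop raised (brighter).
Shutter speed: 1/40 → 1/30 → 1/25 → 1/20 → 1/15 → 1/13 → 1/10 → 1/8 → 1/6 → 1/5 → 1/4 — 3 1/3 stops slower (brighter).
Net change so far: 4 stops brighter. Offset with the aperture: f/2 → f/2.2 → f/2.5 → f/2.8 → f/3.2 → f/3.5 → f/4 → f/4.5 → f/5 → f/5.6 → f/6.3 → f/7.1 → f/8.

f/8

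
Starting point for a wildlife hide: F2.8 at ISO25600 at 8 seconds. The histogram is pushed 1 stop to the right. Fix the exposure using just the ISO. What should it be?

Overexposed by 1 stop → need 1 stop darker.
ISO: 25600 → 12800.

ISO 12800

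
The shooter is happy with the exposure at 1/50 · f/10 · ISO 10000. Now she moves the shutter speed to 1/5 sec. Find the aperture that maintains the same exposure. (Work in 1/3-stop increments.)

Shutter speed: 1/50 → 1/40 → 1/30 → 1/25 → 1/20 → 1/15 → 1/13 → 1/10 → 1/8 → 1/6 → 1/5 — 3 1/3 stops slower (brighter).
Need 3 1/3 stops darker from the aperture: f/10 → f/11 → f/13 → f/14 → f/16 → f/18 → f/20 → f/22 → f/25 → f/29 → f/32.

f/32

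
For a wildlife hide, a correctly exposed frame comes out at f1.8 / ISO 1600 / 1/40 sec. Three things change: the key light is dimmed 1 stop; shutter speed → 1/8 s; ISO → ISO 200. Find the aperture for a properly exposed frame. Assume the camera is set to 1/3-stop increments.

Scene light: 1 stop darker.
Shutter speed: 1/40 → 1/30 → 1/25 → 1/20 → 1/15 → 1/13 → 1/10 → 1/8 — 2 1/3 stops slower (brighter).
ISO: 1600 → 1250 → 1000 → 800 → 640 → 500 → 400 → 320 → 250 → 200 — 3 stops lower (darker).
Net so far: 1 2/3 stops darker. Aperture: f/1.8 → f/1.6 → f/1.4 → f/1.2 → f/1.1 → f/1.0.

f/1.0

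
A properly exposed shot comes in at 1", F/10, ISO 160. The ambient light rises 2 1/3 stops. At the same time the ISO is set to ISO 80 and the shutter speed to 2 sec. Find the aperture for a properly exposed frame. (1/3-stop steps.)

Scene light: 2 1/3 stops brighter.
ISO: 160 → 125 → 100 → 80 — 1 stop lower (darker).
Shutter speed: 1 → 1.3 → 1.6 → 2 — 1 stop longer (brighter).
Net so far: 2 1/3 stops brighter. Aperture: f/10 → f/11 → f/13 → f/14 → f/16 → f/18 → f/20 → f/22.

f/22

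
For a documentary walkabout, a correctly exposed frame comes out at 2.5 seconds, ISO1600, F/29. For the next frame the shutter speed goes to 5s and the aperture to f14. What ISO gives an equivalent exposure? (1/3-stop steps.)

Shutter speed: 2.5 → 3.2 → 4 → 5 — 1 stop longer (brighter).
Aperture: f/29 → f/25 → f/22 → f/20 → f/18 → f/16 → f/14 — 2 stops opened up (brighter).
Net change so far: 3 stops brighter. Offset with the ISO: 1600 → 1250 → 1000 → 800 → 640 → 500 → 400 → 320 → 250 → 200.

ISO 200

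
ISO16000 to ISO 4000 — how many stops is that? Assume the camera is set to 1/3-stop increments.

2 stops

16000 → 12800 → 10000 → 8000 → 6400 → 5000 → 4000 — count the steps: 6 third-stops = 2 stops.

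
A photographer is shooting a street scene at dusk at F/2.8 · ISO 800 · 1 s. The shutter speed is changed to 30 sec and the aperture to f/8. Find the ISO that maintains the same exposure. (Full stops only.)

ISO 200

Shutter speed: 1 → 2 → 4 → 8 → 15 → 30 — 5 stops slower (brighter).
Aperture: f/2.8 → f/4 → f/5.6 → f/8 — 3 stops smaller aperture (darker).
Net change so far: 2 stops brighter. Offset with the ISO: 800 → 400 → 200.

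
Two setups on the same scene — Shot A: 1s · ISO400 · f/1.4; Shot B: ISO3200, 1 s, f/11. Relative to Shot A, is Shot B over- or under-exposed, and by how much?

3 stops darker

Aperture: f/1.4 → f/2 → f/2.8 → f/4 → f/5.6 → f/8 → f/11 — 6 stops smaller aperture (darker).
Shutter speed: unchanged.
ISO: 400 → 800 → 1600 → 3200 — 3 stops raised (brighter).
Net: −6 +3 = −3 stops.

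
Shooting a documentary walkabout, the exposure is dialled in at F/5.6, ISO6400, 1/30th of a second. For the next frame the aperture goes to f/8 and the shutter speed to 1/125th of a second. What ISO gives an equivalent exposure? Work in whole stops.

Aperture: f/5.6 → f/8 — 1 stop stopped down (darker).
Shutter speed: 1/30 → 1/60 → 1/125 — 2 stops faster (darker).
Net change so far: 3 stops darker. Offset with the ISO: 6400 → 12800 → 25600 → 51200.

ISO 51200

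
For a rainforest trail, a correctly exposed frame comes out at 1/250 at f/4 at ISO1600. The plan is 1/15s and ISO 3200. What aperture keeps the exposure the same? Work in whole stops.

Shutter speed: 1/250 → 1/125 → 1/60 → 1/30 → 1/15 — 4 stops slower (brighter).
ISO: 1600 → 3200 — 1 stop higher (brighter).
Net change so far: 5 stops brighter. Offset with the aperture: f/4 → f/5.6 → f/8 → f/11 → f/16 → f/22.

f/22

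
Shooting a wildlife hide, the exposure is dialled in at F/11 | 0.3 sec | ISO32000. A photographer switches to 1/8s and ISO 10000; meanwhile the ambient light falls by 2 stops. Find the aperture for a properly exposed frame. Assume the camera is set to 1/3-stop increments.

Scene light: 2 stops darker.
Shutter speed: 0.3 → 1/4 → 1/5 → 1/6 → 1/8 — 1 1/3 stops shorter (darker).
ISO: 32000 → 25600 → 20000 → 16000 → 12800 → 10000 — 1 2/3 stops dropped (darker).
Net so far: 5 stops darker. Aperture: f/11 → f/10 → f/9 → f/8 → f/7.1 → f/6.3 → f/5.6 → f/5 → f/4.5 → f/4 → f/3.5 → f/3.2 → f/2.8 → f/2.5 → f/2.2 → f/2.

f/2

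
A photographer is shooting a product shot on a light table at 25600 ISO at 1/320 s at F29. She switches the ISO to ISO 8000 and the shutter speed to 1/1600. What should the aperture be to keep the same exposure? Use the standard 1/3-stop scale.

f/7.1

ISO: 25600 → 20000 → 16000 → 12800 → 10000 → 8000 — 1 2/3 stops dropped (darker).
Shutter speed: 1/320 → 1/400 → 1/500 → 1/640 → 1/800 → 1/1000 → 1/1250 → 1/1600 — 2 1/3 stops faster (darker).
Net change so far: 4 stops darker. Offset with the aperture: f/29 → f/25 → f/22 → f/20 → f/18 → f/16 → f/14 → f/13 → f/11 → f/10 → f/9 → f/8 → f/7.1.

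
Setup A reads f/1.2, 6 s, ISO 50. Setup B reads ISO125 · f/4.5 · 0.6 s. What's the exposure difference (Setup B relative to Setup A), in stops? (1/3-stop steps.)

5 2/3 stops darker

Aperture: f/1.2 → f/1.4 → f/1.6 → f/1.8 → f/2 → f/2.2 → f/2.5 → f/2.8 → f/3.2 → f/3.5 → f/4 → f/4.5 — 3 2/3 stops stopped down (darker).
Shutter speed: 6 → 5 → 4 → 3.2 → 2.5 → 2 → 1.6 → 1.3 → 1 → 0.8 → 0.6 — 3 1/3 stops faster (darker).
ISO: 50 → 64 → 80 → 100 → 125 — 1 1/3 stops raised (brighter).
Net: −3 2/3 −3 1/3 +1 1/3 = −5 2/3 stops.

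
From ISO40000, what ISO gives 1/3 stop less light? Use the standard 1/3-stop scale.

ISO: 40000 → 32000 — 1/3 stop lower (darker).

ISO 32000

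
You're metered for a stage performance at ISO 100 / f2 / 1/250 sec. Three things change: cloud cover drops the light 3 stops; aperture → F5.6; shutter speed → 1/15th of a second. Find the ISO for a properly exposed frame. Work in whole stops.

ISO 400

Scene light: 3 stops darker.
Aperture: f/2 → f/2.8 → f/4 → f/5.6 — 3 stops smaller aperture (darker).
Shutter speed: 1/250 → 1/125 → 1/60 → 1/30 → 1/15 — 4 stops slower (brighter).
Net so far: 2 stops darker. ISO: 100 → 200 → 400.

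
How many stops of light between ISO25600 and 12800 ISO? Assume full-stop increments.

25600 → 12800 — count the steps: 1 stop.

1 stop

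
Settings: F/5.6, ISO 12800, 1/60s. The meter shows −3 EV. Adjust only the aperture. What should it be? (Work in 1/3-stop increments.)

Underexposed by 3 stops → need 3 stops brighter.
Aperture: f/5.6 → f/5 → f/4.5 → f/4 → f/3.5 → f/3.2 → f/2.8 → f/2.5 → f/2.2 → f/2.

f/2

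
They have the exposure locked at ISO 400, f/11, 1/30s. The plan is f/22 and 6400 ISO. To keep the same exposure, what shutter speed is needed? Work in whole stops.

Aperture: f/11 → f/16 → f/22 — 2 stops stopped down (darker).
ISO: 400 → 800 → 1600 → 3200 → 6400 — 4 stops raised (brighter).
Net change so far: 2 stops brighter. Offset with the shutter speed: 1/30 → 1/60 → 1/125.

1/125s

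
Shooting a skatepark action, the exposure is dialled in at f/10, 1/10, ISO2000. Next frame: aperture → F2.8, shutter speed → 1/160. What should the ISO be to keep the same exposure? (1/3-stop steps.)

Aperture: f/10 → f/9 → f/8 → f/7.1 → f/6.3 → f/5.6 → f/5 → f/4.5 → f/4 → f/3.5 → f/3.2 → f/2.8 — 3 2/3 stops wider (brighter).
Shutter speed: 1/10 → 1/13 → 1/15 → 1/20 → 1/25 → 1/30 → 1/40 → 1/50 → 1/60 → 1/80 → 1/100 → 1/125 → 1/160 — 4 stops faster (darker).
Net change so far: 1/3 stop darker. Offset with the ISO: 2000 → 2500.

ISO 2500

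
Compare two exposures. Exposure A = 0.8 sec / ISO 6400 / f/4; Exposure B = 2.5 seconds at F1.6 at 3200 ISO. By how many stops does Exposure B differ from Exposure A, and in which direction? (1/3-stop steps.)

Aperture: f/4 → f/3.5 → f/3.2 → f/2.8 → f/2.5 → f/2.2 → f/2 → f/1.8 → f/1.6 — 2 2/3 stops wider (brighter).
Shutter speed: 0.8 → 1 → 1.3 → 1.6 → 2 → 2.5 — 1 2/3 stops slower (brighter).
ISO: 6400 → 5000 → 4000 → 3200 — 1 stop dropped (darker).
Net: +2 2/3 +1 2/3 −1 = +3 1/3 stops.

3 1/3 stops brighter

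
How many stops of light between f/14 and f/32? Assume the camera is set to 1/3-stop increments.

f/14 → f/16 → f/18 → f/20 → f/22 → f/25 → f/29 → f/32 — count the steps: 7 third-stops = 2 1/3 stops.

2 1/3 stops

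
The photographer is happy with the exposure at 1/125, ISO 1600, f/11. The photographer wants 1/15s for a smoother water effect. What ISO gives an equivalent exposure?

Shutter speed: 1/125 → 1/60 → 1/30 → 1/15 — 3 stops slower (brighter).
Need 3 stops darker from the ISO: 1600 → 800 → 400 → 200.

ISO 200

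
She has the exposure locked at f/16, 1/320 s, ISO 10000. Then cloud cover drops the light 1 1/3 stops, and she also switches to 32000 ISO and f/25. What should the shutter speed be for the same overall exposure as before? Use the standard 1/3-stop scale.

1/160s

Scene light: 1 1/3 stops darker.
ISO: 10000 → 12800 → 16000 → 20000 → 25600 → 32000 — 1 2/3 stops higher (brighter).
Aperture: f/16 → f/18 → f/20 → f/22 → f/25 — 1 1/3 stops stopped down (darker).
Net so far: 1 stop darker. Shutter speed: 1/320 → 1/250 → 1/200 → 1/160.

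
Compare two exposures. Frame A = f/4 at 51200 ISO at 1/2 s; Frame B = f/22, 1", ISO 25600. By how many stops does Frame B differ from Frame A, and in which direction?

5 stops darker

Aperture: f/4 → f/5.6 → f/8 → f/11 → f/16 → f/22 — 5 stops narrower (darker).
Shutter speed: 1/2 → 1 — 1 stop slower (brighter).
ISO: 51200 → 25600 — 1 stop lower (darker).
Net: −5 +1 −1 = −5 stops.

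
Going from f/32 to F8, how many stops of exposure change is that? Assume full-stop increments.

f/32 → f/22 → f/16 → f/11 → f/8 — count the steps: 4 stops.

4 stops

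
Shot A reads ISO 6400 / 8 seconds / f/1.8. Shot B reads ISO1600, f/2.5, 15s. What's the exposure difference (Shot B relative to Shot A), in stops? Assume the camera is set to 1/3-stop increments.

2 stops darker

Aperture: f/1.8 → f/2 → f/2.2 → f/2.5 — 1 stop stopped down (darker).
Shutter speed: 8 → 10 → 13 → 15 — 1 stop longer (brighter).
ISO: 6400 → 5000 → 4000 → 3200 → 2500 → 2000 → 1600 — 2 stops lower (darker).
Net: −1 +1 −2 = −2 stops.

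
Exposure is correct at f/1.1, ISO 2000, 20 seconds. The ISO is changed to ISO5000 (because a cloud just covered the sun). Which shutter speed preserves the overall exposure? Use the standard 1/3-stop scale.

8 s

ISO: 2000 → 2500 → 3200 → 4000 → 5000 — 1 1/3 stops higher (brighter).
Need 1 1/3 stops darker from the shutter speed: 20 → 15 → 13 → 10 → 8.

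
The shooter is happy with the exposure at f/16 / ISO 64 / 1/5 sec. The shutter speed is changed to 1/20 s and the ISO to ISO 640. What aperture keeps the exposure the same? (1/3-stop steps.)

f/25

Shutter speed: 1/5 → 1/6 → 1/8 → 1/10 → 1/13 → 1/15 → 1/20 — 2 stops faster (darker).
ISO: 64 → 80 → 100 → 125 → 160 → 200 → 250 → 320 → 400 → 500 → 640 — 3 1/3 stops raised (brighter).
Net change so far: 1 1/3 stops brighter. Offset with the aperture: f/16 → f/18 → f/20 → f/22 → f/25.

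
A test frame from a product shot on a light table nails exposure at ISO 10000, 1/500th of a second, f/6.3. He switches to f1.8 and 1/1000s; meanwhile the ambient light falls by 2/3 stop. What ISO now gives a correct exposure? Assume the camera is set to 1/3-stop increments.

Scene light: 2/3 stop darker.
Aperture: f/6.3 → f/5.6 → f/5 → f/4.5 → f/4 → f/3.5 → f/3.2 → f/2.8 → f/2.5 → f/2.2 → f/2 → f/1.8 — 3 2/3 stops wider (brighter).
Shutter speed: 1/500 → 1/640 → 1/800 → 1/1000 — 1 stop faster (darker).
Net so far: 2 stops brighter. ISO: 10000 → 8000 → 6400 → 5000 → 4000 → 3200 → 2500.

ISO 2500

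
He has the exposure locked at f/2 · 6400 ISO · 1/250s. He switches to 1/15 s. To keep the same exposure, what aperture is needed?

Shutter speed: 1/250 → 1/125 → 1/60 → 1/30 → 1/15 — 4 stops longer (brighter).
Need 4 stops darker from the aperture: f/2 → f/2.8 → f/4 → f/5.6 → f/8.

f/8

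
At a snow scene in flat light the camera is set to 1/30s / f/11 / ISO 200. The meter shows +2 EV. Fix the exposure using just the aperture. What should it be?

Overexposed by 2 stops → need 2 stops darker.
Aperture: f/11 → f/16 → f/22.

f/22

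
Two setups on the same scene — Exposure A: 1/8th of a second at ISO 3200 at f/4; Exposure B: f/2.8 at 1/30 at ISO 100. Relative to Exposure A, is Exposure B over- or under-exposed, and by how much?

6 stops darker

Aperture: f/4 → f/2.8 — 1 stop opened up (brighter).
Shutter speed: 1/8 → 1/15 → 1/30 — 2 stops shorter (darker).
ISO: 3200 → 1600 → 800 → 400 → 200 → 100 — 5 stops dropped (darker).
Net: +1 −2 −5 = −6 stops.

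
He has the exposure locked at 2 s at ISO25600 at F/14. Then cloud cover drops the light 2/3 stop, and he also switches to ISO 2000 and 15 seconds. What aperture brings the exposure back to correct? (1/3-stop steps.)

f/9

Scene light: 2/3 stop darker.
ISO: 25600 → 20000 → 16000 → 12800 → 10000 → 8000 → 6400 → 5000 → 4000 → 3200 → 2500 → 2000 — 3 2/3 stops lower (darker).
Shutter speed: 2 → 2.5 → 3.2 → 4 → 5 → 6 → 8 → 10 → 13 → 15 — 3 stops longer (brighter).
Net so far: 1 1/3 stops darker. Aperture: f/14 → f/13 → f/11 → f/10 → f/9.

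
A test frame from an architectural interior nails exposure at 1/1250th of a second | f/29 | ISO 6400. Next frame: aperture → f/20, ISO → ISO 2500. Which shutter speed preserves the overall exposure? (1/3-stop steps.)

1/1000s

Aperture: f/29 → f/25 → f/22 → f/20 — 1 stop larger aperture (brighter).
ISO: 6400 → 5000 → 4000 → 3200 → 2500 — 1 1/3 stops lower (darker).
Net change so far: 1/3 stop darker. Offset with the shutter speed: 1/1250 → 1/1000.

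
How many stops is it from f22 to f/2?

7 stops

f/22 → f/16 → f/11 → f/8 → f/5.6 → f/4 → f/2.8 → f/2 — count the steps: 7 stops.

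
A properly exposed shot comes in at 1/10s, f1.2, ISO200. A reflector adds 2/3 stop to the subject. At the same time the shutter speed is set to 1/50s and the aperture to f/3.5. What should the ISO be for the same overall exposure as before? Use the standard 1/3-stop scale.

Scene light: 2/3 stop brighter.
Shutter speed: 1/10 → 1/13 → 1/15 → 1/20 → 1/25 → 1/30 → 1/40 → 1/50 — 2 1/3 stops shorter (darker).
Aperture: f/1.2 → f/1.4 → f/1.6 → f/1.8 → f/2 → f/2.2 → f/2.5 → f/2.8 → f/3.2 → f/3.5 — 3 stops narrower (darker).
Net so far: 4 2/3 stops darker. ISO: 200 → 250 → 320 → 400 → 500 → 640 → 800 → 1000 → 1250 → 1600 → 2000 → 2500 → 3200 → 4000 → 5000.

ISO 5000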